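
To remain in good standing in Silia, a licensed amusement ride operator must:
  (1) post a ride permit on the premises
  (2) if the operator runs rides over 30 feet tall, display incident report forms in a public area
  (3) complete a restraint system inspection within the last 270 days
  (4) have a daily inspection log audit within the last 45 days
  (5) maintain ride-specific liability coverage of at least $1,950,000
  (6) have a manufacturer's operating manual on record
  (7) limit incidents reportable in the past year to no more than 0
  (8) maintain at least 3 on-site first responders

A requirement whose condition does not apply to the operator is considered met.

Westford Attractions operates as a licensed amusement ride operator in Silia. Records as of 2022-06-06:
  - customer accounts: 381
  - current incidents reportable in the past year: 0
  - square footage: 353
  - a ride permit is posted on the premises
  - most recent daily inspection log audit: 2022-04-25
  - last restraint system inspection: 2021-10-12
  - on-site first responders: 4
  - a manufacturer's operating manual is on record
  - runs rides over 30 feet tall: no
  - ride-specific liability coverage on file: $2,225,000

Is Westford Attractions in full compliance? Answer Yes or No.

Yes

1. ride permit present → met
2. condition 'runs rides over 30 feet tall' does not hold → requirement n/a → met
3. restraint system inspection 237 days ago vs limit 270 → met
4. daily inspection log audit 42 days ago vs limit 45 → met
5. ride-specific liability coverage $2,225,000 ≥ $1,950,000 → met
6. manufacturer's operating manual present → met
7. incidents reportable in the past year 0 ≤ 0 → met
8. on-site first responders 4 ≥ 3 → met
All met.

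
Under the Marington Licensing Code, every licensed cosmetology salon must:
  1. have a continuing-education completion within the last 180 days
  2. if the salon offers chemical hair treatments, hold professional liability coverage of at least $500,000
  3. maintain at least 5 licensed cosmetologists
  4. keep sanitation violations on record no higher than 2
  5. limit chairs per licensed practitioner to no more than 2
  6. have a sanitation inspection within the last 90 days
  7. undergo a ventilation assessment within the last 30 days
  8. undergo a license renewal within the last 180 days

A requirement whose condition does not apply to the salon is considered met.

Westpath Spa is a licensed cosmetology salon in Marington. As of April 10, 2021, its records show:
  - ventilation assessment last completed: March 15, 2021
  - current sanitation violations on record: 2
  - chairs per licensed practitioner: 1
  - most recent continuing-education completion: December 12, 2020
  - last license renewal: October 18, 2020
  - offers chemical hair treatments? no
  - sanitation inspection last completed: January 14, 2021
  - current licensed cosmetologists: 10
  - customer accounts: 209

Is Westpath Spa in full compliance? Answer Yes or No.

Yes

1. continuing-education completion 119 days ago vs limit 180 → met
2. condition 'offers chemical hair treatments' does not hold → requirement n/a → met
3. licensed cosmetologists 10 ≥ 5 → met
4. sanitation violations on record 2 ≤ 2 → met
5. chairs per licensed practitioner 1 ≤ 2 → met
6. sanitation inspection 86 days ago vs limit 90 → met
7. ventilation assessment 26 days ago vs limit 30 → met
8. license renewal 174 days ago vs limit 180 → met
All met.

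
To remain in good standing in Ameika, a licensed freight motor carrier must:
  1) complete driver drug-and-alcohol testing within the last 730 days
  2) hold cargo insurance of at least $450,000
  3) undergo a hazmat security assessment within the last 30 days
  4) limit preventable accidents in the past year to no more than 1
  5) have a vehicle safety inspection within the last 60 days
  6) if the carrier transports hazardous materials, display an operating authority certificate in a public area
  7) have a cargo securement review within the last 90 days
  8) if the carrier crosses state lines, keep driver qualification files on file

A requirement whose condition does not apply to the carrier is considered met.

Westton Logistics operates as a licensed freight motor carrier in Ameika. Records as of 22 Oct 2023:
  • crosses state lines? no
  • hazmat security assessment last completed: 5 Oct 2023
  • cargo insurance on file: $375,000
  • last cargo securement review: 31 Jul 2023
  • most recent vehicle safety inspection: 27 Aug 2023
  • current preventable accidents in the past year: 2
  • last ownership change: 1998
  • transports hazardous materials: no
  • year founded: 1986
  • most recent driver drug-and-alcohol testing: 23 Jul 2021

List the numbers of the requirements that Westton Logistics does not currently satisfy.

1. driver drug-and-alcohol testing 821 days ago vs limit 730 → not met
2. cargo insurance $375,000 < $450,000 → not met
3. hazmat security assessment 17 days ago vs limit 30 → met
4. preventable accidents in the past year 2 > 1 → not met
5. vehicle safety inspection 56 days ago vs limit 60 → met
6. condition 'transports hazardous materials' does not hold → requirement n/a → met
7. cargo securement review 83 days ago vs limit 90 → met
8. condition 'crosses state lines' does not hold → requirement n/a → met
Not met: 1, 2, 4

1, 2, 4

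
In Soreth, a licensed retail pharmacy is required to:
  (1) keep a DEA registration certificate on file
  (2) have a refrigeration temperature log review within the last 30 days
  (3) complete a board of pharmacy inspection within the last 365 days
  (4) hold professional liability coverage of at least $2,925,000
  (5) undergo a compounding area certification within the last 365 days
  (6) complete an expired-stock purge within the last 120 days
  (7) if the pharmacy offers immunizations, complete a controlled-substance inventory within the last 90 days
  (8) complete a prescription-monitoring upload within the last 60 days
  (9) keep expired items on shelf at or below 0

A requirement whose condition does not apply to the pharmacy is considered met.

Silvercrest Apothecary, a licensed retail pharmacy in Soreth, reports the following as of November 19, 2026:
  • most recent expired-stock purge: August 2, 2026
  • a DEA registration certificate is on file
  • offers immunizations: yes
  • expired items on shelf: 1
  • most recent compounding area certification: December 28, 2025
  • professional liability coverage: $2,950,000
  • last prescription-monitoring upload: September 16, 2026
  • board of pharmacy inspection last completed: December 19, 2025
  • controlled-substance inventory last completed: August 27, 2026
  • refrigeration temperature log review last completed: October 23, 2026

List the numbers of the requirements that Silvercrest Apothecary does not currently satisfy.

8, 9

1. DEA registration certificate present → met
2. refrigeration temperature log review 27 days ago vs limit 30 → met
3. board of pharmacy inspection 335 days ago vs limit 365 → met
4. professional liability coverage $2,950,000 ≥ $2,925,000 → met
5. compounding area certification 326 days ago vs limit 365 → met
6. expired-stock purge 109 days ago vs limit 120 → met
7. condition 'offers immunizations' holds; controlled-substance inventory 84 days ago vs limit 90 → met
8. prescription-monitoring upload 64 days ago vs limit 60 → not met
9. expired items on shelf 1 > 0 → not met
Not met: 8, 9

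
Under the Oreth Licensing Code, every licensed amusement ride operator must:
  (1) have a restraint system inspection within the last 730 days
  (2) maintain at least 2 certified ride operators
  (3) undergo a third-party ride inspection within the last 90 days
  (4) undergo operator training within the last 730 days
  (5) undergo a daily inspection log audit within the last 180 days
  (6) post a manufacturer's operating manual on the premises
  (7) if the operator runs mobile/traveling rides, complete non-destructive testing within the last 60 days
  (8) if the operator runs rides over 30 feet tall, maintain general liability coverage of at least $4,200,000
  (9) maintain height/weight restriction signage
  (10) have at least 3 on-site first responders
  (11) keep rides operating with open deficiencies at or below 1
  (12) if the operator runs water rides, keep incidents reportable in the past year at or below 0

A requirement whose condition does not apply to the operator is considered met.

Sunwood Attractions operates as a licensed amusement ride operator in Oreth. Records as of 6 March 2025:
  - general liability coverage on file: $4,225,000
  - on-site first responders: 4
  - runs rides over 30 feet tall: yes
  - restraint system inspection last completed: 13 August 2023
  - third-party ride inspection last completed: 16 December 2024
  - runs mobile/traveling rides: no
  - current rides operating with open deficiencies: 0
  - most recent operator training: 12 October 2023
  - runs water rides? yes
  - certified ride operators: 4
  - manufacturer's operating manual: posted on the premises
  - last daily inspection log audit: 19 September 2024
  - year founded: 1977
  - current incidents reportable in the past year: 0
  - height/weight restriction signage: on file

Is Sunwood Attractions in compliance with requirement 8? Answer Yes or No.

Yes

8. condition 'runs rides over 30 feet tall' holds; general liability coverage $4,225,000 ≥ $4,200,000 → met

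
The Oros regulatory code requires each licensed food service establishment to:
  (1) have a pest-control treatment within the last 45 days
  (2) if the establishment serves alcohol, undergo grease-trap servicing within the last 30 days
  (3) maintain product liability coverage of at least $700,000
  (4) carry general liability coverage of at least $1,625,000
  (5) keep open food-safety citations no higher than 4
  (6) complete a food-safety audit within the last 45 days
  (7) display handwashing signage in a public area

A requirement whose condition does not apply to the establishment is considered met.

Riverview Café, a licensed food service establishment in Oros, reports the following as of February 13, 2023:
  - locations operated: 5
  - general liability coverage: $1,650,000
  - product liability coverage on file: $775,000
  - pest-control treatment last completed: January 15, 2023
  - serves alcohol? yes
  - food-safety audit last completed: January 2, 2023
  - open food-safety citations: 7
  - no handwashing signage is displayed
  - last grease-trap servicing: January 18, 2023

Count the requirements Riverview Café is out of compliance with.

2

1. pest-control treatment 29 days ago vs limit 45 → met
2. condition 'serves alcohol' holds; grease-trap servicing 26 days ago vs limit 30 → met
3. product liability coverage $775,000 ≥ $700,000 → met
4. general liability coverage $1,650,000 ≥ $1,625,000 → met
5. open food-safety citations 7 > 4 → not met
6. food-safety audit 42 days ago vs limit 45 → met
7. handwashing signage absent → not met
Not met: 2 of 7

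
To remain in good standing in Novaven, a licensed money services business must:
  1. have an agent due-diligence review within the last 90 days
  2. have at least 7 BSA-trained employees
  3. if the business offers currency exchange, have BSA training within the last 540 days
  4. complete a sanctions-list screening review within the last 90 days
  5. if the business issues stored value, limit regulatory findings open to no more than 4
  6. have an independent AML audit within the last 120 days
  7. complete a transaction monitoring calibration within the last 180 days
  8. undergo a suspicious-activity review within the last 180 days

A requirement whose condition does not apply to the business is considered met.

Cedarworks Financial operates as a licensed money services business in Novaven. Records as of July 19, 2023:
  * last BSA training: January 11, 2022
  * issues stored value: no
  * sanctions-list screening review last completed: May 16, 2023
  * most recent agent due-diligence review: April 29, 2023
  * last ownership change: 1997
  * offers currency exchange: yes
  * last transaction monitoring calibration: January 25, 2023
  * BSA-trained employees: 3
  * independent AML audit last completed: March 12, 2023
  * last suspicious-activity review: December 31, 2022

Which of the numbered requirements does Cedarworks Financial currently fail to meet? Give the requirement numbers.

2, 3, 6, 8

1. agent due-diligence review 81 days ago vs limit 90 → met
2. BSA-trained employees 3 < 7 → not met
3. condition 'offers currency exchange' holds; BSA training 554 days ago vs limit 540 → not met
4. sanctions-list screening review 64 days ago vs limit 90 → met
5. condition 'issues stored value' does not hold → requirement n/a → met
6. independent AML audit 129 days ago vs limit 120 → not met
7. transaction monitoring calibration 175 days ago vs limit 180 → met
8. suspicious-activity review 200 days ago vs limit 180 → not met
Not met: 2, 3, 6, 8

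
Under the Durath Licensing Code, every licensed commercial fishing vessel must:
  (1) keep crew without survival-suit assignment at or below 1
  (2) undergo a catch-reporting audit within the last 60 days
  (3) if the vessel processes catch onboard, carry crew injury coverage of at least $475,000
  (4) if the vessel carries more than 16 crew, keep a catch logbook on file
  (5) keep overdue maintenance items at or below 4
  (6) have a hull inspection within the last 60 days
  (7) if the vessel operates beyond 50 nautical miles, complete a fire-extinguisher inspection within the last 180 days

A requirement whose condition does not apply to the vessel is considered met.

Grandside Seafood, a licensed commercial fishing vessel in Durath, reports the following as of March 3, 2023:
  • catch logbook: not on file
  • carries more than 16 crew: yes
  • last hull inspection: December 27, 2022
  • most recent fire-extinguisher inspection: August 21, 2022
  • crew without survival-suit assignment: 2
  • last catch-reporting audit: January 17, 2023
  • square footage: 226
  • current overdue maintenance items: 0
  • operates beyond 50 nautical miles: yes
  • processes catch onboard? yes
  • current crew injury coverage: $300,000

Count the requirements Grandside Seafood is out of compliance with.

1. crew without survival-suit assignment 2 > 1 → not met
2. catch-reporting audit 45 days ago vs limit 60 → met
3. condition 'processes catch onboard' holds; crew injury coverage $300,000 < $475,000 → not met
4. condition 'carries more than 16 crew' holds; catch logbook absent → not met
5. overdue maintenance items 0 ≤ 4 → met
6. hull inspection 66 days ago vs limit 60 → not met
7. condition 'operates beyond 50 nautical miles' holds; fire-extinguisher inspection 194 days ago vs limit 180 → not met
Not met: 5 of 7

5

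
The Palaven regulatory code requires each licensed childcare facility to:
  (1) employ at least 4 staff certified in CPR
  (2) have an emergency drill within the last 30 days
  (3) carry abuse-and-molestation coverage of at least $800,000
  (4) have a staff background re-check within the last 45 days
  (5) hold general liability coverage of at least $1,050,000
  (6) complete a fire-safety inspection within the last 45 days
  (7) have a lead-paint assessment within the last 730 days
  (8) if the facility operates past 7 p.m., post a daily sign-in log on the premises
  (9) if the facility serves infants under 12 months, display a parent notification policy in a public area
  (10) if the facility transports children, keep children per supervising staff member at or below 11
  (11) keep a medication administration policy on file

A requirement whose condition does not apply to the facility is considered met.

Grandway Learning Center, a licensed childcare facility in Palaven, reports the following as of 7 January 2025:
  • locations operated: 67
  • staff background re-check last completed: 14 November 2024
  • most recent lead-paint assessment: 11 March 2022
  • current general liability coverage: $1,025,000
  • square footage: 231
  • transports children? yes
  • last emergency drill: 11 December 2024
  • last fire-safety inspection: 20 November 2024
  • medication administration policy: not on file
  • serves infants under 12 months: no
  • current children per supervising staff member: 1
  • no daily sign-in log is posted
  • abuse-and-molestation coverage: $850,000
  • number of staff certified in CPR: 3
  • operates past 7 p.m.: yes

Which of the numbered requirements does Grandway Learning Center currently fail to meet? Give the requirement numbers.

1, 4, 5, 6, 7, 8, 11

1. staff certified in CPR 3 < 4 → not met
2. emergency drill 27 days ago vs limit 30 → met
3. abuse-and-molestation coverage $850,000 ≥ $800,000 → met
4. staff background re-check 54 days ago vs limit 45 → not met
5. general liability coverage $1,025,000 < $1,050,000 → not met
6. fire-safety inspection 48 days ago vs limit 45 → not met
7. lead-paint assessment 1033 days ago vs limit 730 → not met
8. condition 'operates past 7 p.m.' holds; daily sign-in log absent → not met
9. condition 'serves infants under 12 months' does not hold → requirement n/a → met
10. condition 'transports children' holds; children per supervising staff member 1 ≤ 11 → met
11. medication administration policy absent → not met
Not met: 1, 4, 5, 6, 7, 8, 11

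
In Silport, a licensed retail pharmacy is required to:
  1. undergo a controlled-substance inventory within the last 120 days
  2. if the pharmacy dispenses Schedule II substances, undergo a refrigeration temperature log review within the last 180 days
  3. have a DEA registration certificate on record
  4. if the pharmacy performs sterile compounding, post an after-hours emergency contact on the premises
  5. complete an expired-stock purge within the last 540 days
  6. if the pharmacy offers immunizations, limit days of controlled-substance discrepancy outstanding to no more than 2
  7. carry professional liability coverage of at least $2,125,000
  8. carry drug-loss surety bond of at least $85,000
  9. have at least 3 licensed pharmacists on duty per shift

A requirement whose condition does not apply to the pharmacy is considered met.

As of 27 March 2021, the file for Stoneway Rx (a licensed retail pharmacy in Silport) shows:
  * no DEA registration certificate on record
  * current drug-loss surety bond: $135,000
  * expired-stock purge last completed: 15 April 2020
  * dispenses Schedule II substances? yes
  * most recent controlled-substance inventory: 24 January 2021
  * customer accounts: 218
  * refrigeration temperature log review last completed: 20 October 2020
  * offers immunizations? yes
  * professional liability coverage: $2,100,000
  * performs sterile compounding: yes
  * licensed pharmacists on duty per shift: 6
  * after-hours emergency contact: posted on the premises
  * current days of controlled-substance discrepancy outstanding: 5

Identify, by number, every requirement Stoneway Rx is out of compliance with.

3, 6, 7

1. controlled-substance inventory 62 days ago vs limit 120 → met
2. condition 'dispenses Schedule II substances' holds; refrigeration temperature log review 158 days ago vs limit 180 → met
3. DEA registration certificate absent → not met
4. condition 'performs sterile compounding' holds; after-hours emergency contact present → met
5. expired-stock purge 346 days ago vs limit 540 → met
6. condition 'offers immunizations' holds; days of controlled-substance discrepancy outstanding 5 > 2 → not met
7. professional liability coverage $2,100,000 < $2,125,000 → not met
8. drug-loss surety bond $135,000 ≥ $85,000 → met
9. licensed pharmacists on duty per shift 6 ≥ 3 → met
Not met: 3, 6, 7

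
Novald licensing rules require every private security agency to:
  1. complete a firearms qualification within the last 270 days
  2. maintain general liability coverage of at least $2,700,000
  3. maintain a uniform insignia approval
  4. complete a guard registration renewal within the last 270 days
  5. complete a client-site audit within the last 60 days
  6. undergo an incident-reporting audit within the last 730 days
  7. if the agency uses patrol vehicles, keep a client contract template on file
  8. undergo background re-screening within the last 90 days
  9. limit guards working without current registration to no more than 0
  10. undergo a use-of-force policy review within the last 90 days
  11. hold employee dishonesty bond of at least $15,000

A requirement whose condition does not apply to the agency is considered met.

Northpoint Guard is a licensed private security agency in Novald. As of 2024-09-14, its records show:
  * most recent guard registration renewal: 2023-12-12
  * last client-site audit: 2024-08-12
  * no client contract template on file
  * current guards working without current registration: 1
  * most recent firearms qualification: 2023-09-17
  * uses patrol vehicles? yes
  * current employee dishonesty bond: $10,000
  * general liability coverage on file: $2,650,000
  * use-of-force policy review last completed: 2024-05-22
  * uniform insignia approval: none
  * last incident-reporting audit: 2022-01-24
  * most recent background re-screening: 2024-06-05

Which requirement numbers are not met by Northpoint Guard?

1, 2, 3, 4, 6, 7, 8, 9, 10, 11

1. firearms qualification 363 days ago vs limit 270 → not met
2. general liability coverage $2,650,000 < $2,700,000 → not met
3. uniform insignia approval absent → not met
4. guard registration renewal 277 days ago vs limit 270 → not met
5. client-site audit 33 days ago vs limit 60 → met
6. incident-reporting audit 964 days ago vs limit 730 → not met
7. condition 'uses patrol vehicles' holds; client contract template absent → not met
8. background re-screening 101 days ago vs limit 90 → not met
9. guards working without current registration 1 > 0 → not met
10. use-of-force policy review 115 days ago vs limit 90 → not met
11. employee dishonesty bond $10,000 < $15,000 → not met
Not met: 1, 2, 3, 4, 6, 7, 8, 9, 10, 11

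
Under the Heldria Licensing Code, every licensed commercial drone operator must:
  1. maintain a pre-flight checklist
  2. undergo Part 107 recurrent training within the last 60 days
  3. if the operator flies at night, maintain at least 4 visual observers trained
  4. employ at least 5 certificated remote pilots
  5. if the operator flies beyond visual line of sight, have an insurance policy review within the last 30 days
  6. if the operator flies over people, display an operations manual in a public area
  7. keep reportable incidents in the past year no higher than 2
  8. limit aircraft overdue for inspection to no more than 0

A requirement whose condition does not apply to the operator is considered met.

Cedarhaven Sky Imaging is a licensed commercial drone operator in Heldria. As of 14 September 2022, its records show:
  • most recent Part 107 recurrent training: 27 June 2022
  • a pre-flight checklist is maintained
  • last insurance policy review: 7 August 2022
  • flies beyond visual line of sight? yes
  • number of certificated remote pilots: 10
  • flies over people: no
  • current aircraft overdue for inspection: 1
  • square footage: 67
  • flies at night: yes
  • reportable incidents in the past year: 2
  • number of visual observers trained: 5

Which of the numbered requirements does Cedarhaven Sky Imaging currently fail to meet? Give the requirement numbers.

1. pre-flight checklist present → met
2. Part 107 recurrent training 79 days ago vs limit 60 → not met
3. condition 'flies at night' holds; visual observers trained 5 ≥ 4 → met
4. certificated remote pilots 10 ≥ 5 → met
5. condition 'flies beyond visual line of sight' holds; insurance policy review 38 days ago vs limit 30 → not met
6. condition 'flies over people' does not hold → requirement n/a → met
7. reportable incidents in the past year 2 ≤ 2 → met
8. aircraft overdue for inspection 1 > 0 → not met
Not met: 2, 5, 8

2, 5, 8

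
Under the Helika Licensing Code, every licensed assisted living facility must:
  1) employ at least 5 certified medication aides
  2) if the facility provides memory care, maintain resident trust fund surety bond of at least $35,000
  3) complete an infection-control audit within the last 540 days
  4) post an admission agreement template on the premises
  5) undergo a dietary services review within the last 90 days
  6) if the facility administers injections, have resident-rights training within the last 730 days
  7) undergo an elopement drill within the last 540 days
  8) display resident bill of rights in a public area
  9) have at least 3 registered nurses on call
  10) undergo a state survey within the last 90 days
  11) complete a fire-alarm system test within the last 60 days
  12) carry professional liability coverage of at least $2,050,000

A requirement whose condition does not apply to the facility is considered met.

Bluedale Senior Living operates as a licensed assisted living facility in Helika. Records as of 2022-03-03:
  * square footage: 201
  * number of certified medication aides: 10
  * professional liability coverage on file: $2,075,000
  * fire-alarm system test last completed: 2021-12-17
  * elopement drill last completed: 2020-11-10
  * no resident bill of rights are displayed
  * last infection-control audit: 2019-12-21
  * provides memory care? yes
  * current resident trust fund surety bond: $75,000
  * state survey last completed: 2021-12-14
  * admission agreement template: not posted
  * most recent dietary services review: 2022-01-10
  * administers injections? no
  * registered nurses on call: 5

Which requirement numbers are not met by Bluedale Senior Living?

3, 4, 8, 11

1. certified medication aides 10 ≥ 5 → met
2. condition 'provides memory care' holds; resident trust fund surety bond $75,000 ≥ $35,000 → met
3. infection-control audit 803 days ago vs limit 540 → not met
4. admission agreement template absent → not met
5. dietary services review 52 days ago vs limit 90 → met
6. condition 'administers injections' does not hold → requirement n/a → met
7. elopement drill 478 days ago vs limit 540 → met
8. resident bill of rights absent → not met
9. registered nurses on call 5 ≥ 3 → met
10. state survey 79 days ago vs limit 90 → met
11. fire-alarm system test 76 days ago vs limit 60 → not met
12. professional liability coverage $2,075,000 ≥ $2,050,000 → met
Not met: 3, 4, 8, 11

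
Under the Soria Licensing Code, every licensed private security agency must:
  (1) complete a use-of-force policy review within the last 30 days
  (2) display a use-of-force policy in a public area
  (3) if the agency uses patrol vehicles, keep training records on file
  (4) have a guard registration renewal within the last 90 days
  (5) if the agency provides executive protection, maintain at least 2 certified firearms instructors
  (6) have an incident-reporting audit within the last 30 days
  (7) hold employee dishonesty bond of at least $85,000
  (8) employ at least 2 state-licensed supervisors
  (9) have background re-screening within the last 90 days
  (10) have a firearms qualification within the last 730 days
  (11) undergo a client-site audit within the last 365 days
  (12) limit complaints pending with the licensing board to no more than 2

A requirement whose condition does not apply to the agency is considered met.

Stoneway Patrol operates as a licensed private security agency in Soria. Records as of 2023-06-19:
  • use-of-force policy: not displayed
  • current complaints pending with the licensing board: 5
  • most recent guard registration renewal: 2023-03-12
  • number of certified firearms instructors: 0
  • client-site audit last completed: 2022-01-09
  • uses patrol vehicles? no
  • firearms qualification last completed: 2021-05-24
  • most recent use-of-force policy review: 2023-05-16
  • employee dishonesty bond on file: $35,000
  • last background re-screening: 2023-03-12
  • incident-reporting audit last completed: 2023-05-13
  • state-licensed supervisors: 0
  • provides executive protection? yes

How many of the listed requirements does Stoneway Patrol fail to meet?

1. use-of-force policy review 34 days ago vs limit 30 → not met
2. use-of-force policy absent → not met
3. condition 'uses patrol vehicles' does not hold → requirement n/a → met
4. guard registration renewal 99 days ago vs limit 90 → not met
5. condition 'provides executive protection' holds; certified firearms instructors 0 < 2 → not met
6. incident-reporting audit 37 days ago vs limit 30 → not met
7. employee dishonesty bond $35,000 < $85,000 → not met
8. state-licensed supervisors 0 < 2 → not met
9. background re-screening 99 days ago vs limit 90 → not met
10. firearms qualification 756 days ago vs limit 730 → not met
11. client-site audit 526 days ago vs limit 365 → not met
12. complaints pending with the licensing board 5 > 2 → not met
Not met: 11 of 12

11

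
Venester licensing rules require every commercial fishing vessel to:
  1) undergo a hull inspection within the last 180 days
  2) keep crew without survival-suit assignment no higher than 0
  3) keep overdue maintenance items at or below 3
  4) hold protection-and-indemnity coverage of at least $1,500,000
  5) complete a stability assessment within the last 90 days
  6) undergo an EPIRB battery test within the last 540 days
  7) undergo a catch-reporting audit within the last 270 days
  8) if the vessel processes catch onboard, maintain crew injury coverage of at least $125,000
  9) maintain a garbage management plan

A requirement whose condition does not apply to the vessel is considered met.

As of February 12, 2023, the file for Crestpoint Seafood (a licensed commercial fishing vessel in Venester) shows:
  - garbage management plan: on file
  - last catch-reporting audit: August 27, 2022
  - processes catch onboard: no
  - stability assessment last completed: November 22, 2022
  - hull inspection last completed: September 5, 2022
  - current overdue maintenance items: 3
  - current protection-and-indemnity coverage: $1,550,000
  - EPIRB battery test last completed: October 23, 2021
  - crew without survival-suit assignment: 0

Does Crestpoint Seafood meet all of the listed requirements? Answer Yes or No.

Yes

1. hull inspection 160 days ago vs limit 180 → met
2. crew without survival-suit assignment 0 ≤ 0 → met
3. overdue maintenance items 3 ≤ 3 → met
4. protection-and-indemnity coverage $1,550,000 ≥ $1,500,000 → met
5. stability assessment 82 days ago vs limit 90 → met
6. EPIRB battery test 477 days ago vs limit 540 → met
7. catch-reporting audit 169 days ago vs limit 270 → met
8. condition 'processes catch onboard' does not hold → requirement n/a → met
9. garbage management plan present → met
All met.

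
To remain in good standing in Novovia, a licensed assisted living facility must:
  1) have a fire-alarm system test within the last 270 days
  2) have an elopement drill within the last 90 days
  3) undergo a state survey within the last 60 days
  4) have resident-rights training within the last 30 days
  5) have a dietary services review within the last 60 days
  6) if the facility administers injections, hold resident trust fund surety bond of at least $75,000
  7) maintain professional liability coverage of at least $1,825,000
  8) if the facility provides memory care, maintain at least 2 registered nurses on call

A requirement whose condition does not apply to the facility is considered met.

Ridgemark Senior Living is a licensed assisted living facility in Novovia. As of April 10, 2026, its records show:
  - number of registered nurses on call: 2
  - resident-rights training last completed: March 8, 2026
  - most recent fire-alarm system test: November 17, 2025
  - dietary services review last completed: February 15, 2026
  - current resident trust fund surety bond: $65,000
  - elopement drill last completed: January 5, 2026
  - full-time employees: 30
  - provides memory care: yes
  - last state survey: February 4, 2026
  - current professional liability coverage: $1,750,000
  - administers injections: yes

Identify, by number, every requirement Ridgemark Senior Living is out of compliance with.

1. fire-alarm system test 144 days ago vs limit 270 → met
2. elopement drill 95 days ago vs limit 90 → not met
3. state survey 65 days ago vs limit 60 → not met
4. resident-rights training 33 days ago vs limit 30 → not met
5. dietary services review 54 days ago vs limit 60 → met
6. condition 'administers injections' holds; resident trust fund surety bond $65,000 < $75,000 → not met
7. professional liability coverage $1,750,000 < $1,825,000 → not met
8. condition 'provides memory care' holds; registered nurses on call 2 ≥ 2 → met
Not met: 2, 3, 4, 6, 7

2, 3, 4, 6, 7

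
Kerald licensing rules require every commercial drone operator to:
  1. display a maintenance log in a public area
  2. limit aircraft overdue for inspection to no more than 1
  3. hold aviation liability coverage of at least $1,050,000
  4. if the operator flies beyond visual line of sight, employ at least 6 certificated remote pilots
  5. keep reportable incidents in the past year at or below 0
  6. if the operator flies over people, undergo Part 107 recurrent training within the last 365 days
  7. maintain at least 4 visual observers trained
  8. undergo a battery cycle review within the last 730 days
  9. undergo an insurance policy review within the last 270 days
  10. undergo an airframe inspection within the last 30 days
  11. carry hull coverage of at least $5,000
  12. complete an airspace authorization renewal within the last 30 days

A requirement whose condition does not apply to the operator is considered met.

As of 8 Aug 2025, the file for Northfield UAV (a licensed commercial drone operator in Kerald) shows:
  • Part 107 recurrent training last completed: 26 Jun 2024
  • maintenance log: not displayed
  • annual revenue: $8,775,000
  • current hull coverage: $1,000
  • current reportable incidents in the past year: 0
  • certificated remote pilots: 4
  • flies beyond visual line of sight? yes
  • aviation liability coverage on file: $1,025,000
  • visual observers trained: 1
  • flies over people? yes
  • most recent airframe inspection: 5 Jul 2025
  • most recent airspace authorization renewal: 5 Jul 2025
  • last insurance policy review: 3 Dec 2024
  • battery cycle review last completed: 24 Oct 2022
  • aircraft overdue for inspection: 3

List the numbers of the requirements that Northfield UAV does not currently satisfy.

1. maintenance log absent → not met
2. aircraft overdue for inspection 3 > 1 → not met
3. aviation liability coverage $1,025,000 < $1,050,000 → not met
4. condition 'flies beyond visual line of sight' holds; certificated remote pilots 4 < 6 → not met
5. reportable incidents in the past year 0 ≤ 0 → met
6. condition 'flies over people' holds; Part 107 recurrent training 408 days ago vs limit 365 → not met
7. visual observers trained 1 < 4 → not met
8. battery cycle review 1019 days ago vs limit 730 → not met
9. insurance policy review 248 days ago vs limit 270 → met
10. airframe inspection 34 days ago vs limit 30 → not met
11. hull coverage $1,000 < $5,000 → not met
12. airspace authorization renewal 34 days ago vs limit 30 → not met
Not met: 1, 2, 3, 4, 6, 7, 8, 10, 11, 12

1, 2, 3, 4, 6, 7, 8, 10, 11, 12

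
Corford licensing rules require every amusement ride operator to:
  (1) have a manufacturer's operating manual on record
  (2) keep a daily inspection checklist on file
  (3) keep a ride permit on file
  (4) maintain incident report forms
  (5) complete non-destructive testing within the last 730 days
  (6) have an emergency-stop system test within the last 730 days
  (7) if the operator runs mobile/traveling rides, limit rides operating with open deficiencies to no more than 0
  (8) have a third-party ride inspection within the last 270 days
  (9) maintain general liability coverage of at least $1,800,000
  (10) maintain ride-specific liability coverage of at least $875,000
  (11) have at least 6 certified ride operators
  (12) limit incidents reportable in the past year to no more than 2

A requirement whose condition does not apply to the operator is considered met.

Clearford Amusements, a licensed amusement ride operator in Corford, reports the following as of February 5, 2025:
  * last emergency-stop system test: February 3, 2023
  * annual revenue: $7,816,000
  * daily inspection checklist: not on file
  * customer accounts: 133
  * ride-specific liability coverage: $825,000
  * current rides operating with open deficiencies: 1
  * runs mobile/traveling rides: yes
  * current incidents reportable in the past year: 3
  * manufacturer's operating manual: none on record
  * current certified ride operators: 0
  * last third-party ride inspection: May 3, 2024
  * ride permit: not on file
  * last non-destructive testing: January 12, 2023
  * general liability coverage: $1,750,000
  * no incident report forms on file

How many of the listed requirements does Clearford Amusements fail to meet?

12

1. manufacturer's operating manual absent → not met
2. daily inspection checklist absent → not met
3. ride permit absent → not met
4. incident report forms absent → not met
5. non-destructive testing 755 days ago vs limit 730 → not met
6. emergency-stop system test 733 days ago vs limit 730 → not met
7. condition 'runs mobile/traveling rides' holds; rides operating with open deficiencies 1 > 0 → not met
8. third-party ride inspection 278 days ago vs limit 270 → not met
9. general liability coverage $1,750,000 < $1,800,000 → not met
10. ride-specific liability coverage $825,000 < $875,000 → not met
11. certified ride operators 0 < 6 → not met
12. incidents reportable in the past year 3 > 2 → not met
Not met: 12 of 12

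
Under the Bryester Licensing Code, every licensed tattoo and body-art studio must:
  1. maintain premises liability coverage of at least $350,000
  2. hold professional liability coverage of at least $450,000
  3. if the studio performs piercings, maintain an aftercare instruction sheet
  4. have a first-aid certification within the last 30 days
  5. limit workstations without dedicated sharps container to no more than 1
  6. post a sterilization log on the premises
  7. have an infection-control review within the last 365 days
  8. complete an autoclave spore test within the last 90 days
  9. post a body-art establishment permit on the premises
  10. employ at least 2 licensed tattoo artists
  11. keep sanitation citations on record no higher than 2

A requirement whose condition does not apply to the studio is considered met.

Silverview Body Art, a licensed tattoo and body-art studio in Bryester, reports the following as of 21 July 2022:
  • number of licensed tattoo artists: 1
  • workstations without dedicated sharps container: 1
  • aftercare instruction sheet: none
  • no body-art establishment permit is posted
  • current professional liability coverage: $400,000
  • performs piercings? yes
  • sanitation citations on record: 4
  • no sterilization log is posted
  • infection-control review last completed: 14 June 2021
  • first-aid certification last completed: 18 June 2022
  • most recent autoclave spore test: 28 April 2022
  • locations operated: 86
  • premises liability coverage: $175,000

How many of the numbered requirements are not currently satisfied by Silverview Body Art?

1. premises liability coverage $175,000 < $350,000 → not met
2. professional liability coverage $400,000 < $450,000 → not met
3. condition 'performs piercings' holds; aftercare instruction sheet absent → not met
4. first-aid certification 33 days ago vs limit 30 → not met
5. workstations without dedicated sharps container 1 ≤ 1 → met
6. sterilization log absent → not met
7. infection-control review 402 days ago vs limit 365 → not met
8. autoclave spore test 84 days ago vs limit 90 → met
9. body-art establishment permit absent → not met
10. licensed tattoo artists 1 < 2 → not met
11. sanitation citations on record 4 > 2 → not met
Not met: 9 of 11

9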